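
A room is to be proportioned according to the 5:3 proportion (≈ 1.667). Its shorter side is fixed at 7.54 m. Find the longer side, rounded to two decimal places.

5:3 ≈ 1.66667.
Longer side = 7.54 × 1.66667 ≈ 12.5667 → 12.57 m.

12.57 m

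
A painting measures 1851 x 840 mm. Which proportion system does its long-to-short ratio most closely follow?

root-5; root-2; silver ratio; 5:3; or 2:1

root-5

1851/840 ≈ 2.204. Nearest candidates are root-5 (2.236, off by 0.032) and 2:1 (2.000, off by 0.204).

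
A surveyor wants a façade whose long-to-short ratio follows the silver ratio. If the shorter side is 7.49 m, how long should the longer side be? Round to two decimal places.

18.08 m

silver ratio ≈ 2.41421.
Longer side = 7.49 × 2.41421 ≈ 18.0824 → 18.08 m.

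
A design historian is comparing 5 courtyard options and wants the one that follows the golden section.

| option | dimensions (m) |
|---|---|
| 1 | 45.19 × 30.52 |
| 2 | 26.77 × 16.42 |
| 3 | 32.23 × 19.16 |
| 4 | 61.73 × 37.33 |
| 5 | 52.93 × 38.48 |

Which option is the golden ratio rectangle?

2

Target golden ratio ≈ 1.618.
1: 1.481 (Δ0.137)  2: 1.630 (Δ0.012)  3: 1.682 (Δ0.064)  4: 1.654 (Δ0.036)  5: 1.376 (Δ0.242)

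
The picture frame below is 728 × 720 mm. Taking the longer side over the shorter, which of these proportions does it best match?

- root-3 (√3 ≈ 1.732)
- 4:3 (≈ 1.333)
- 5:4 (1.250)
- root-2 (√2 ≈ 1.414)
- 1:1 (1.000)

1:1

728/720 ≈ 1.011. Nearest candidates are 1:1 (1.000, off by 0.011) and 5:4 (1.250, off by 0.239).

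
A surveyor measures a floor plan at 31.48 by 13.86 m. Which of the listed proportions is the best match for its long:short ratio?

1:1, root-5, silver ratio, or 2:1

31.48/13.86 ≈ 2.271. Nearest candidates are root-5 (2.236, off by 0.035) and silver ratio (2.414, off by 0.143).

root-5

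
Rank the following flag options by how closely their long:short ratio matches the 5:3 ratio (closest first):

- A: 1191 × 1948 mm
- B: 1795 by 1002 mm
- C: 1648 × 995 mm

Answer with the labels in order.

C, A, B

Ratios: A = 1948 / 1191 ≈ 1.636; B = 1795 / 1002 ≈ 1.791; C = 1648 / 995 ≈ 1.656.
|Δ from 1.667|: A 0.031; B 0.124; C 0.011.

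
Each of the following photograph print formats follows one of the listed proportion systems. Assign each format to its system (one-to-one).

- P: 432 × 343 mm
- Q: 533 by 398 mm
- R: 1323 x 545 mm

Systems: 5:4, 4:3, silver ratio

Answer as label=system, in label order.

Ratios: P ≈ 1.259; Q ≈ 1.339; R ≈ 2.428.
Targets: 5:4 ≈ 1.250; 4:3 ≈ 1.333; silver ratio ≈ 2.414.

P=5:4, Q=4:3, R=silver ratio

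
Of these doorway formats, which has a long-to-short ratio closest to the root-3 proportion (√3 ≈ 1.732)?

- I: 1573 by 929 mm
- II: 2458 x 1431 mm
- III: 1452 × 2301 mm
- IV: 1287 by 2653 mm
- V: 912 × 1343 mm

Target root-3 ≈ 1.732.
I: 1.693 (Δ0.039)  II: 1.718 (Δ0.014)  III: 1.585 (Δ0.147)  IV: 2.061 (Δ0.329)  V: 1.473 (Δ0.259)

II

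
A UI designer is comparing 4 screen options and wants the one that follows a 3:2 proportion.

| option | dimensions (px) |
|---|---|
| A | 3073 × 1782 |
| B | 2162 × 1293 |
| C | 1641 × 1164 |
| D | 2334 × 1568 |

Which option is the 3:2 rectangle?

D

Ratios (long/short): A ≈ 1.724; B ≈ 1.672; C ≈ 1.410; D ≈ 1.489.
3:2 ≈ 1.500; option D is nearest (Δ 0.011).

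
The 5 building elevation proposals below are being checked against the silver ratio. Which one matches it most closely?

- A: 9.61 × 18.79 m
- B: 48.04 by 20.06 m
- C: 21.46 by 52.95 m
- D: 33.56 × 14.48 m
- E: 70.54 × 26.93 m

B

Target silver ratio ≈ 2.414.
A: 1.955 (Δ0.459)  B: 2.395 (Δ0.019)  C: 2.467 (Δ0.053)  D: 2.318 (Δ0.096)  E: 2.619 (Δ0.205)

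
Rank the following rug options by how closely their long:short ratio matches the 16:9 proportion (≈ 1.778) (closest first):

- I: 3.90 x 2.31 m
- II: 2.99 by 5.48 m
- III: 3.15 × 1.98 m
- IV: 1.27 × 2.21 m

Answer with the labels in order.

Ratios: I = 3.90 / 2.31 ≈ 1.688; II = 5.48 / 2.99 ≈ 1.833; III = 3.15 / 1.98 ≈ 1.591; IV = 2.21 / 1.27 ≈ 1.740.
|Δ from 1.778|: I 0.090; II 0.055; III 0.187; IV 0.038.

IV, II, I, III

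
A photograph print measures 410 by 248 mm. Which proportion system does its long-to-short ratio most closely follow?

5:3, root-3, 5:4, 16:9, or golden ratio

5:3

410/248 ≈ 1.653. Nearest candidates are 5:3 (1.667, off by 0.014) and golden ratio (1.618, off by 0.035).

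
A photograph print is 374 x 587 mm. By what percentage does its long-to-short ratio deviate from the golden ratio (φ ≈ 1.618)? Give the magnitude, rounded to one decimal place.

Ratio = 587 / 374 ≈ 1.5695.
Ideal golden ratio ≈ 1.6180. |1.5695 − 1.6180| / 1.6180 ≈ 3.00% → 3.0%.

3.0%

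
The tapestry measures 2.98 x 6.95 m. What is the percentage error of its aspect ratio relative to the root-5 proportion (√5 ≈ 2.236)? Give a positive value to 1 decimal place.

4.3%

Ratio = 6.95 / 2.98 ≈ 2.3322.
Ideal root-5 ≈ 2.2361. |2.3322 − 2.2361| / 2.2361 ≈ 4.30% → 4.3%.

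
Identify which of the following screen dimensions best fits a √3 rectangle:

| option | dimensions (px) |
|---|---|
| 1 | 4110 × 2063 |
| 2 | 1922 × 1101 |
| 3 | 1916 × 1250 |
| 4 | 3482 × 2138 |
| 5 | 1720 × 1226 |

2

Target root-3 ≈ 1.732.
1: 1.992 (Δ0.260)  2: 1.746 (Δ0.014)  3: 1.533 (Δ0.199)  4: 1.629 (Δ0.103)  5: 1.403 (Δ0.329)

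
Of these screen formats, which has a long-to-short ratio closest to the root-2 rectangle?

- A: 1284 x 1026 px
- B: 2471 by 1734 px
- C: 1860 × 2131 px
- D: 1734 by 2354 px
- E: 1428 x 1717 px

B

Target root-2 ≈ 1.414.
A: 1.251 (Δ0.163)  B: 1.425 (Δ0.011)  C: 1.146 (Δ0.268)  D: 1.358 (Δ0.056)  E: 1.202 (Δ0.212)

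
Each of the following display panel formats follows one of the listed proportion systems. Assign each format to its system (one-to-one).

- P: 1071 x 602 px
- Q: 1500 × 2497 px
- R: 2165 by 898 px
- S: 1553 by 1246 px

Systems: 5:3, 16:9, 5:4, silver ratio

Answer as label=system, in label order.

P=16:9, Q=5:3, R=silver ratio, S=5:4

Ratios: P ≈ 1.779; Q ≈ 1.665; R ≈ 2.411; S ≈ 1.246.
Targets: 5:3 ≈ 1.667; 16:9 ≈ 1.778; 5:4 ≈ 1.250; silver ratio ≈ 2.414.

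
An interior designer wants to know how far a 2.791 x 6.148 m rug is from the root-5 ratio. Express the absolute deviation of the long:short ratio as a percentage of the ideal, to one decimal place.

1.5%

Ratio = 6.148 / 2.791 ≈ 2.2028.
Ideal root-5 ≈ 2.2361. |2.2028 − 2.2361| / 2.2361 ≈ 1.49% → 1.5%.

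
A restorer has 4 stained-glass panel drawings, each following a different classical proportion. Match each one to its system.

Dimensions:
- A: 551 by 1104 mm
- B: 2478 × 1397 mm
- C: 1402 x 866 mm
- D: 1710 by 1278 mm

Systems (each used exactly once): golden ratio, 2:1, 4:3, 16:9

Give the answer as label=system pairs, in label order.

Ratios: A ≈ 2.004; B ≈ 1.774; C ≈ 1.619; D ≈ 1.338.
Targets: golden ratio ≈ 1.618; 2:1 ≈ 2.000; 4:3 ≈ 1.333; 16:9 ≈ 1.778.

A=2:1, B=16:9, C=golden ratio, D=4:3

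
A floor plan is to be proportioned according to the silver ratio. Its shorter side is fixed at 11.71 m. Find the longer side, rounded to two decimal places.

silver ratio ≈ 2.41421.
Longer side = 11.71 × 2.41421 ≈ 28.2704 → 28.27 m.

28.27 m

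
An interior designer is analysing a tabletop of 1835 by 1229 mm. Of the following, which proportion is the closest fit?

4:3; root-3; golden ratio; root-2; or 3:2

3:2

1835/1229 ≈ 1.493. Nearest candidates are 3:2 (1.500, off by 0.007) and root-2 (1.414, off by 0.079).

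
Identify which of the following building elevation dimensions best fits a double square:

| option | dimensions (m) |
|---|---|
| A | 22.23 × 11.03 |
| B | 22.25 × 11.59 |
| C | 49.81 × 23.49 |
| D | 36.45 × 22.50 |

Target 2:1 ≈ 2.000.
A: 2.015 (Δ0.015)  B: 1.920 (Δ0.080)  C: 2.120 (Δ0.120)  D: 1.620 (Δ0.380)

A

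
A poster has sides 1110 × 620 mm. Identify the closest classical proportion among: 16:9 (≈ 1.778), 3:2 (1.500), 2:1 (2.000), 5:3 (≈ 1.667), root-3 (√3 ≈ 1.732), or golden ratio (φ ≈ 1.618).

16:9

Ratio = 1110 / 620 ≈ 1.790.
Distances: 16:9 1.778 (Δ 0.012); 3:2 1.500 (Δ 0.290); 2:1 2.000 (Δ 0.210); 5:3 1.667 (Δ 0.123); root-3 1.732 (Δ 0.058); golden ratio 1.618 (Δ 0.172).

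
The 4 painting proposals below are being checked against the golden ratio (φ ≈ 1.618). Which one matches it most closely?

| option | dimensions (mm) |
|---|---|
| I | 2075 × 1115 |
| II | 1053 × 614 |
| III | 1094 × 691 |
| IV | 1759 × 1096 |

Ratios (long/short): I ≈ 1.861; II ≈ 1.715; III ≈ 1.583; IV ≈ 1.605.
golden ratio ≈ 1.618; option IV is nearest (Δ 0.013).

IV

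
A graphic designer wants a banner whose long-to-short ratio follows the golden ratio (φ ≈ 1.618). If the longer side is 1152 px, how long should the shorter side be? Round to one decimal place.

712.0 px

golden ratio ≈ 1.61803.
Shorter side = 1152 ÷ 1.61803 ≈ 711.977 → 712.0 px.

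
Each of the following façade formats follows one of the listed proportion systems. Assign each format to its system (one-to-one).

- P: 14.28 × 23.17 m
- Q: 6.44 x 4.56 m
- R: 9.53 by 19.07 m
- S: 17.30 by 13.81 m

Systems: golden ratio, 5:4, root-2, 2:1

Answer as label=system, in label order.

Ratios: P ≈ 1.623; Q ≈ 1.412; R ≈ 2.001; S ≈ 1.253.
Targets: golden ratio ≈ 1.618; 5:4 ≈ 1.250; root-2 ≈ 1.414; 2:1 ≈ 2.000.

P=golden ratio, Q=root-2, R=2:1, S=5:4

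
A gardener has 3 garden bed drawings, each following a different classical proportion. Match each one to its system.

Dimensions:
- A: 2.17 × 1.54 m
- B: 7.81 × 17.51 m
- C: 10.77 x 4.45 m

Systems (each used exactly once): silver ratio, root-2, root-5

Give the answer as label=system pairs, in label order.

A=root-2, B=root-5, C=silver ratio

Ratios: A ≈ 1.409; B ≈ 2.242; C ≈ 2.420.
Targets: silver ratio ≈ 2.414; root-2 ≈ 1.414; root-5 ≈ 2.236.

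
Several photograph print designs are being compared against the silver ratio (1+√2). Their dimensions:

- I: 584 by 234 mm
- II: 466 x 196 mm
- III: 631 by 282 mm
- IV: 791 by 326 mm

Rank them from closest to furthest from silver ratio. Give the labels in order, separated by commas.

Ratios: I = 584 / 234 ≈ 2.496; II = 466 / 196 ≈ 2.378; III = 631 / 282 ≈ 2.238; IV = 791 / 326 ≈ 2.426.
|Δ from 2.414|: I 0.082; II 0.036; III 0.176; IV 0.012.

IV, II, I, III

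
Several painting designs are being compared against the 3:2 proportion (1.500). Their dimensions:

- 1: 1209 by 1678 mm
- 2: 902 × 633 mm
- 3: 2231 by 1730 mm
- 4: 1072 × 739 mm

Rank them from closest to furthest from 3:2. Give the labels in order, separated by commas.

1: 1678/1209 ≈ 1.388 → |1.388 − 1.500| = 0.112
2: 902/633 ≈ 1.425 → |1.425 − 1.500| = 0.075
3: 2231/1730 ≈ 1.290 → |1.290 − 1.500| = 0.210
4: 1072/739 ≈ 1.451 → |1.451 − 1.500| = 0.049

4, 2, 1, 3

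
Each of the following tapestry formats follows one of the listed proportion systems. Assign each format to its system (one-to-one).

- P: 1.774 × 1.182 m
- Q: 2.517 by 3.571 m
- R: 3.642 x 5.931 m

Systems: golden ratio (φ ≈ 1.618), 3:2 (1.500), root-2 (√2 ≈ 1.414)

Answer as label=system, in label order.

P = 1.774/1.182 ≈ 1.501 → 3:2 (1.500)
Q = 3.571/2.517 ≈ 1.419 → root-2 (1.414)
R = 5.931/3.642 ≈ 1.629 → golden ratio (1.618)

P=3:2, Q=root-2, R=golden ratio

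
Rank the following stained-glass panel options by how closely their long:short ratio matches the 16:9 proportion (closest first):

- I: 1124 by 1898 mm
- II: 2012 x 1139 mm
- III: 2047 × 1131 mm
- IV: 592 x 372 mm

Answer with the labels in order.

I: 1898/1124 ≈ 1.689 → |1.689 − 1.778| = 0.089
II: 2012/1139 ≈ 1.766 → |1.766 − 1.778| = 0.012
III: 2047/1131 ≈ 1.810 → |1.810 − 1.778| = 0.032
IV: 592/372 ≈ 1.591 → |1.591 − 1.778| = 0.187

II, III, I, IV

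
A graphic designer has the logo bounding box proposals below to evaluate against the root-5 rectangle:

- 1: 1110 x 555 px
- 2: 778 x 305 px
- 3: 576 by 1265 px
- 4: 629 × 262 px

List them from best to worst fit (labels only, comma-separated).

3, 4, 1, 2

1: 1110/555 ≈ 2.000 → |2.000 − 2.236| = 0.236
2: 778/305 ≈ 2.551 → |2.551 − 2.236| = 0.315
3: 1265/576 ≈ 2.196 → |2.196 − 2.236| = 0.040
4: 629/262 ≈ 2.401 → |2.401 − 2.236| = 0.165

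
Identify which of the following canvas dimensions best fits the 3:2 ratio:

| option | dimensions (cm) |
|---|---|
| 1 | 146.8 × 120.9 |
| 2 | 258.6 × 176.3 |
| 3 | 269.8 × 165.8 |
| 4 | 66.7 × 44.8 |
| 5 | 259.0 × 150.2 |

Target 3:2 ≈ 1.500.
1: 1.214 (Δ0.286)  2: 1.467 (Δ0.033)  3: 1.627 (Δ0.127)  4: 1.489 (Δ0.011)  5: 1.724 (Δ0.224)

4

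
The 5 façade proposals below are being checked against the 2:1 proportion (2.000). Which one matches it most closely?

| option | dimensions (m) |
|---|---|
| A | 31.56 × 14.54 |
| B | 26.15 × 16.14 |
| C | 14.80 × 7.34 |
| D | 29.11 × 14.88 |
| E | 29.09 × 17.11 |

Target 2:1 ≈ 2.000.
A: 2.171 (Δ0.171)  B: 1.620 (Δ0.380)  C: 2.016 (Δ0.016)  D: 1.956 (Δ0.044)  E: 1.700 (Δ0.300)

C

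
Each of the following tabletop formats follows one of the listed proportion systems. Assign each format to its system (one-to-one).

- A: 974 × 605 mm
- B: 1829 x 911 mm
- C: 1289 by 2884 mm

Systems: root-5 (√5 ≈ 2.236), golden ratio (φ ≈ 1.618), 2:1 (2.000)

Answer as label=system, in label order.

A=golden ratio, B=2:1, C=root-5

A = 974/605 ≈ 1.610 → golden ratio (1.618)
B = 1829/911 ≈ 2.008 → 2:1 (2.000)
C = 2884/1289 ≈ 2.237 → root-5 (2.236)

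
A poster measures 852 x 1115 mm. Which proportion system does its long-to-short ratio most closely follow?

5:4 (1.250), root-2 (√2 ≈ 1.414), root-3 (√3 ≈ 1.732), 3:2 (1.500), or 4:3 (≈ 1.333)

Ratio = 1115 / 852 ≈ 1.309.
Distances: 5:4 1.250 (Δ 0.059); root-2 1.414 (Δ 0.105); root-3 1.732 (Δ 0.423); 3:2 1.500 (Δ 0.191); 4:3 1.333 (Δ 0.024).

4:3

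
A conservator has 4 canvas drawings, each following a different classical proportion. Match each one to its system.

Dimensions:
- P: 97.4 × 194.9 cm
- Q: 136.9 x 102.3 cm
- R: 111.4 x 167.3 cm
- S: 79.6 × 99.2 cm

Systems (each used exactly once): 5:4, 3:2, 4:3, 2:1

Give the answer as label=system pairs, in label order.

Ratios: P ≈ 2.001; Q ≈ 1.338; R ≈ 1.502; S ≈ 1.246.
Targets: 5:4 ≈ 1.250; 3:2 ≈ 1.500; 4:3 ≈ 1.333; 2:1 ≈ 2.000.

P=2:1, Q=4:3, R=3:2, S=5:4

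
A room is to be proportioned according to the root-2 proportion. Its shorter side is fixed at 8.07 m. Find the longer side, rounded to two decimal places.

11.41 m

root-2 ≈ 1.41421.
Longer side = 8.07 × 1.41421 ≈ 11.4127 → 11.41 m.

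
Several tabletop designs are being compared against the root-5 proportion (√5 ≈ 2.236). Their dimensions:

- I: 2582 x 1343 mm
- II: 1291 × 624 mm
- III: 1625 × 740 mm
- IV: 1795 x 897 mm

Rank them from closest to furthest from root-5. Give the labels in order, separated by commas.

Ratios: I = 2582 / 1343 ≈ 1.923; II = 1291 / 624 ≈ 2.069; III = 1625 / 740 ≈ 2.196; IV = 1795 / 897 ≈ 2.001.
|Δ from 2.236|: I 0.313; II 0.167; III 0.040; IV 0.235.

III, II, IV, I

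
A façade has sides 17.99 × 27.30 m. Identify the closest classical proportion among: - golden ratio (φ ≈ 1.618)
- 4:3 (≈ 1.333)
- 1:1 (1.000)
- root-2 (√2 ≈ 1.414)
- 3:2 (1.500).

Ratio = 27.30 / 17.99 ≈ 1.518.
Distances: golden ratio 1.618 (Δ 0.100); 4:3 1.333 (Δ 0.185); 1:1 1.000 (Δ 0.518); root-2 1.414 (Δ 0.104); 3:2 1.500 (Δ 0.018).

3:2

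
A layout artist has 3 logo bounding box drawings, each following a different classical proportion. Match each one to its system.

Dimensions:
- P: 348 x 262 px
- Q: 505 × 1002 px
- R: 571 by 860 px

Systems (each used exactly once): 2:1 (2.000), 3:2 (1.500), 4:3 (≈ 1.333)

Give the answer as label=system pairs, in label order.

Ratios: P ≈ 1.328; Q ≈ 1.984; R ≈ 1.506.
Targets: 2:1 ≈ 2.000; 3:2 ≈ 1.500; 4:3 ≈ 1.333.

P=4:3, Q=2:1, R=3:2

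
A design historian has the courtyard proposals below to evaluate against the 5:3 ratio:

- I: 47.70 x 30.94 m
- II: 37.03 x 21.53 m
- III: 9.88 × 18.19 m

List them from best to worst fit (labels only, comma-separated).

Ratios: I = 47.70 / 30.94 ≈ 1.542; II = 37.03 / 21.53 ≈ 1.720; III = 18.19 / 9.88 ≈ 1.841.
|Δ from 1.667|: I 0.125; II 0.053; III 0.174.

II, I, III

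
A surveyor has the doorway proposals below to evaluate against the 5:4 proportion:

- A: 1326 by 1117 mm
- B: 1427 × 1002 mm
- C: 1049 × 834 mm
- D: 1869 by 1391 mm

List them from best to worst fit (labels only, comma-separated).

C, A, D, B

A: 1326/1117 ≈ 1.187 → |1.187 − 1.250| = 0.063
B: 1427/1002 ≈ 1.424 → |1.424 − 1.250| = 0.174
C: 1049/834 ≈ 1.258 → |1.258 − 1.250| = 0.008
D: 1869/1391 ≈ 1.344 → |1.344 − 1.250| = 0.094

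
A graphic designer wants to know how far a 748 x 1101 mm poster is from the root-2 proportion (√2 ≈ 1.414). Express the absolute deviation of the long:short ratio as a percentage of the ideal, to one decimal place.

4.1%

Ratio = 1101 / 748 ≈ 1.4719.
Ideal root-2 ≈ 1.4142. |1.4719 − 1.4142| / 1.4142 ≈ 4.08% → 4.1%.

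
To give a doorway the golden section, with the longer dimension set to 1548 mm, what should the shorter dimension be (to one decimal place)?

956.7 mm

golden ratio ≈ 1.61803.
Shorter side = 1548 ÷ 1.61803 ≈ 956.719 → 956.7 mm.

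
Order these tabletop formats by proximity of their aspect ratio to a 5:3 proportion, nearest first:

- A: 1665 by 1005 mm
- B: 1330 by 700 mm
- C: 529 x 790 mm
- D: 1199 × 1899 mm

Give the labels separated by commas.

A, D, C, B

A: 1665/1005 ≈ 1.657 → |1.657 − 1.667| = 0.010
B: 1330/700 ≈ 1.900 → |1.900 − 1.667| = 0.233
C: 790/529 ≈ 1.493 → |1.493 − 1.667| = 0.174
D: 1899/1199 ≈ 1.584 → |1.584 − 1.667| = 0.083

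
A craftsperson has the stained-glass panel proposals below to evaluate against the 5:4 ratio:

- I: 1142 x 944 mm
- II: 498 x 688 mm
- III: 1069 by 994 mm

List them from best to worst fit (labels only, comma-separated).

I, II, III

I: 1142/944 ≈ 1.210 → |1.210 − 1.250| = 0.040
II: 688/498 ≈ 1.382 → |1.382 − 1.250| = 0.132
III: 1069/994 ≈ 1.075 → |1.075 − 1.250| = 0.175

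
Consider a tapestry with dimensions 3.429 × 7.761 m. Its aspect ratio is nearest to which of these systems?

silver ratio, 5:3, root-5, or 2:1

7.761/3.429 ≈ 2.263. Nearest candidates are root-5 (2.236, off by 0.027) and silver ratio (2.414, off by 0.151).

root-5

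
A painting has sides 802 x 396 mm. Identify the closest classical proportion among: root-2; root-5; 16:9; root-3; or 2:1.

Ratio = 802 / 396 ≈ 2.025.
Distances: root-2 1.414 (Δ 0.611); root-5 2.236 (Δ 0.211); 16:9 1.778 (Δ 0.247); root-3 1.732 (Δ 0.293); 2:1 2.000 (Δ 0.025).

2:1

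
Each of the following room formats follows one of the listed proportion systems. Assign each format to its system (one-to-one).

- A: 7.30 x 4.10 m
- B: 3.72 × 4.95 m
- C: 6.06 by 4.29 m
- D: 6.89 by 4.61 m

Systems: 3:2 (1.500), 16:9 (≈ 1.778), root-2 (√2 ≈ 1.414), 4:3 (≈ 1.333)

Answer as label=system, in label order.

A=16:9, B=4:3, C=root-2, D=3:2

A = 7.30/4.10 ≈ 1.780 → 16:9 (1.778)
B = 4.95/3.72 ≈ 1.331 → 4:3 (1.333)
C = 6.06/4.29 ≈ 1.413 → root-2 (1.414)
D = 6.89/4.61 ≈ 1.495 → 3:2 (1.500)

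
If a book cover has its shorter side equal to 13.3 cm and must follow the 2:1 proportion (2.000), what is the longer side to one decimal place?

2:1 = 2.00000.
Longer side = 13.3 × 2.00000 ≈ 26.600 → 26.6 cm.

26.6 cm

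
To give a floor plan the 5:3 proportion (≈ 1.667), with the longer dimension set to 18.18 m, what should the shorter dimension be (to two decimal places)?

5:3 ≈ 1.66667.
Shorter side = 18.18 ÷ 1.66667 ≈ 10.9080 → 10.91 m.

10.91 m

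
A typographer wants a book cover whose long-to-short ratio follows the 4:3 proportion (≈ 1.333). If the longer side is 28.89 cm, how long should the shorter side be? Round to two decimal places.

4:3 ≈ 1.33333.
Shorter side = 28.89 ÷ 1.33333 ≈ 21.6676 → 21.67 cm.

21.67 cm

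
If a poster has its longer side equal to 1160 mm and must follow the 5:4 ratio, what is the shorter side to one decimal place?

928.0 mm

5:4 = 1.25000.
Shorter side = 1160 ÷ 1.25000 ≈ 928.000 → 928.0 mm.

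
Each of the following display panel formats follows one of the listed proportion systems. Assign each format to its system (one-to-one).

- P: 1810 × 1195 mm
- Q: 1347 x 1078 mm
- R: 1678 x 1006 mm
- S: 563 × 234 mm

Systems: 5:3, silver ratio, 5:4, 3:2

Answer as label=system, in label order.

P=3:2, Q=5:4, R=5:3, S=silver ratio

P = 1810/1195 ≈ 1.515 → 3:2 (1.500)
Q = 1347/1078 ≈ 1.250 → 5:4 (1.250)
R = 1678/1006 ≈ 1.668 → 5:3 (1.667)
S = 563/234 ≈ 2.406 → silver ratio (2.414)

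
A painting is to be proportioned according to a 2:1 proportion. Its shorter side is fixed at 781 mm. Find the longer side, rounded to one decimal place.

2:1 = 2.00000.
Longer side = 781 × 2.00000 ≈ 1562.000 → 1562.0 mm.

1562.0 mm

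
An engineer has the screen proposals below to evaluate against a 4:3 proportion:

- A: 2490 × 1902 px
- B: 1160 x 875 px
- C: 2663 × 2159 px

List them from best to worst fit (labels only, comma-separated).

B, A, C

A: 2490/1902 ≈ 1.309 → |1.309 − 1.333| = 0.024
B: 1160/875 ≈ 1.326 → |1.326 − 1.333| = 0.007
C: 2663/2159 ≈ 1.233 → |1.233 − 1.333| = 0.100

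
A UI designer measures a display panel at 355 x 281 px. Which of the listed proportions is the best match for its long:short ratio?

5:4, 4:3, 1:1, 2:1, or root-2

Ratio = 355 / 281 ≈ 1.263.
Distances: 5:4 1.250 (Δ 0.013); 4:3 1.333 (Δ 0.070); 1:1 1.000 (Δ 0.263); 2:1 2.000 (Δ 0.737); root-2 1.414 (Δ 0.151).

5:4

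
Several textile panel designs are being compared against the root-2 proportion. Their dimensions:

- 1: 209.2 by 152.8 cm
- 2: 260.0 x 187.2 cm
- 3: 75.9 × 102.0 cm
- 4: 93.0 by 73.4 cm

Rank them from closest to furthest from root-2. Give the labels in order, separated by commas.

2, 1, 3, 4

Ratios: 1 = 209.2 / 152.8 ≈ 1.369; 2 = 260.0 / 187.2 ≈ 1.389; 3 = 102.0 / 75.9 ≈ 1.344; 4 = 93.0 / 73.4 ≈ 1.267.
|Δ from 1.414|: 1 0.045; 2 0.025; 3 0.070; 4 0.147.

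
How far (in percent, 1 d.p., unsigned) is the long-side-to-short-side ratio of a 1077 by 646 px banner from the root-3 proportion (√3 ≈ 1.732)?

Ratio = 1077 / 646 ≈ 1.6672.
Ideal root-3 ≈ 1.7321. |1.6672 − 1.7321| / 1.7321 ≈ 3.75% → 3.7%.

3.7%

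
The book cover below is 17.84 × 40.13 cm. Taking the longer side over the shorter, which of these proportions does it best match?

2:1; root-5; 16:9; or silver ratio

root-5

40.13/17.84 ≈ 2.249. Nearest candidates are root-5 (2.236, off by 0.013) and silver ratio (2.414, off by 0.165).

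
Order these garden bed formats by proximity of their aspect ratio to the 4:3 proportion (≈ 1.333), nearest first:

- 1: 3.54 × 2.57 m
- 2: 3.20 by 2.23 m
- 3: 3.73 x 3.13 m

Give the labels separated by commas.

1, 2, 3

1: 3.54/2.57 ≈ 1.377 → |1.377 − 1.333| = 0.044
2: 3.20/2.23 ≈ 1.435 → |1.435 − 1.333| = 0.102
3: 3.73/3.13 ≈ 1.192 → |1.192 − 1.333| = 0.141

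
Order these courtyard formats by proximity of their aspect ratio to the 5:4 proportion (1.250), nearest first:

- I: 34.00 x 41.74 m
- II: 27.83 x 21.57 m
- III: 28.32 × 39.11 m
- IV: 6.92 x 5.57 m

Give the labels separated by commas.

I: 41.74/34.00 ≈ 1.228 → |1.228 − 1.250| = 0.022
II: 27.83/21.57 ≈ 1.290 → |1.290 − 1.250| = 0.040
III: 39.11/28.32 ≈ 1.381 → |1.381 − 1.250| = 0.131
IV: 6.92/5.57 ≈ 1.242 → |1.242 − 1.250| = 0.008

IV, I, II, III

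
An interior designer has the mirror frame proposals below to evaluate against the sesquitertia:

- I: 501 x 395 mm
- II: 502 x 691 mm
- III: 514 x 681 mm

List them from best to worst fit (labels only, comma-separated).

Ratios: I = 501 / 395 ≈ 1.268; II = 691 / 502 ≈ 1.376; III = 681 / 514 ≈ 1.325.
|Δ from 1.333|: I 0.065; II 0.043; III 0.008.

III, II, I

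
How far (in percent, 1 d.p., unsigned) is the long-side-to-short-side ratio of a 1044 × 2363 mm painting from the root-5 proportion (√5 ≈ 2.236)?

Ratio = 2363 / 1044 ≈ 2.2634.
Ideal root-5 ≈ 2.2361. |2.2634 − 2.2361| / 2.2361 ≈ 1.22% → 1.2%.

1.2%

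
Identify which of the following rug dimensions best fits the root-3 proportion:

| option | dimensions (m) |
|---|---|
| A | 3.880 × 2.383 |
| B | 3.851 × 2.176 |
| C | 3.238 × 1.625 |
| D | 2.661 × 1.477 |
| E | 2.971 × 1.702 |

Ratios (long/short): A ≈ 1.628; B ≈ 1.770; C ≈ 1.993; D ≈ 1.802; E ≈ 1.746.
root-3 ≈ 1.732; option E is nearest (Δ 0.014).

E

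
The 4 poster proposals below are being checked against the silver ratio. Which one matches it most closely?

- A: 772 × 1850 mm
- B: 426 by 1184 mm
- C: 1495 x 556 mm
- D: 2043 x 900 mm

A

Target silver ratio ≈ 2.414.
A: 2.396 (Δ0.018)  B: 2.779 (Δ0.365)  C: 2.689 (Δ0.275)  D: 2.270 (Δ0.144)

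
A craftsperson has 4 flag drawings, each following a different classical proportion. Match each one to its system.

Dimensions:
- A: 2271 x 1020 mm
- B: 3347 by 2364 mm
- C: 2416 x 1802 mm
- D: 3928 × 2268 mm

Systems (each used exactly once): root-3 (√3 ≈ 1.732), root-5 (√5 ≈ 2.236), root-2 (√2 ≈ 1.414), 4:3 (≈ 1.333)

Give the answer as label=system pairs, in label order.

Ratios: A ≈ 2.226; B ≈ 1.416; C ≈ 1.341; D ≈ 1.732.
Targets: root-3 ≈ 1.732; root-5 ≈ 2.236; root-2 ≈ 1.414; 4:3 ≈ 1.333.

A=root-5, B=root-2, C=4:3, D=root-3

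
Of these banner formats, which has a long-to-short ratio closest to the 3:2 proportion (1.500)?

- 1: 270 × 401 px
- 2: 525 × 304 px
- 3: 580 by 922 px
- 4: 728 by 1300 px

Target 3:2 ≈ 1.500.
1: 1.485 (Δ0.015)  2: 1.727 (Δ0.227)  3: 1.590 (Δ0.090)  4: 1.786 (Δ0.286)

1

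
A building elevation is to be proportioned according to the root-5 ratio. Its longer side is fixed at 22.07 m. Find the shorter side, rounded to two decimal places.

9.87 m

root-5 ≈ 2.23607.
Shorter side = 22.07 ÷ 2.23607 ≈ 9.8700 → 9.87 m.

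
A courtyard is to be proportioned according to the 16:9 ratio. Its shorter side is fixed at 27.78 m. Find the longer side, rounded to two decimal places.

49.39 m

16:9 ≈ 1.77778.
Longer side = 27.78 × 1.77778 ≈ 49.3867 → 49.39 m.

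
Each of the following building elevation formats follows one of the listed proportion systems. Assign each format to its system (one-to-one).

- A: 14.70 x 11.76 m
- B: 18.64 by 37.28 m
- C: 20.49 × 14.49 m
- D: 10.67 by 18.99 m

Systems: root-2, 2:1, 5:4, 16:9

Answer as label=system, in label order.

Ratios: A ≈ 1.250; B ≈ 2.000; C ≈ 1.414; D ≈ 1.780.
Targets: root-2 ≈ 1.414; 2:1 ≈ 2.000; 5:4 ≈ 1.250; 16:9 ≈ 1.778.

A=5:4, B=2:1, C=root-2, D=16:9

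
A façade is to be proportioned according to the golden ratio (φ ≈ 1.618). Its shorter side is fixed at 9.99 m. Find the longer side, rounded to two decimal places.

16.16 m

golden ratio ≈ 1.61803.
Longer side = 9.99 × 1.61803 ≈ 16.1641 → 16.16 m.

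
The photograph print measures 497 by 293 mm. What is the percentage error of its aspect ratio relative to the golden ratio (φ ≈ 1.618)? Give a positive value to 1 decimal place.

Ratio = 497 / 293 ≈ 1.6962.
Ideal golden ratio ≈ 1.6180. |1.6962 − 1.6180| / 1.6180 ≈ 4.83% → 4.8%.

4.8%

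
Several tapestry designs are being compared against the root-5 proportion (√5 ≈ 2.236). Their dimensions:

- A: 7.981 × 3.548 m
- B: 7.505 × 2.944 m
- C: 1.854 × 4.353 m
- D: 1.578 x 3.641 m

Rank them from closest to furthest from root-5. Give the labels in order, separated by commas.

Ratios: A = 7.981 / 3.548 ≈ 2.249; B = 7.505 / 2.944 ≈ 2.549; C = 4.353 / 1.854 ≈ 2.348; D = 3.641 / 1.578 ≈ 2.307.
|Δ from 2.236|: A 0.013; B 0.313; C 0.112; D 0.071.

A, D, C, B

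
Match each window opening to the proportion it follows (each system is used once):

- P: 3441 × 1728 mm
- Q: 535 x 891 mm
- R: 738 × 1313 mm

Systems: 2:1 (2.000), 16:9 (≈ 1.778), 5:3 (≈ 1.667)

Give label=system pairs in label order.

P = 3441/1728 ≈ 1.991 → 2:1 (2.000)
Q = 891/535 ≈ 1.665 → 5:3 (1.667)
R = 1313/738 ≈ 1.779 → 16:9 (1.778)

P=2:1, Q=5:3, R=16:9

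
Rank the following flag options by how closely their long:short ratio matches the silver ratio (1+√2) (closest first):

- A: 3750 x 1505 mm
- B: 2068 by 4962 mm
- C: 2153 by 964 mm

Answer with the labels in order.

Ratios: A = 3750 / 1505 ≈ 2.492; B = 4962 / 2068 ≈ 2.399; C = 2153 / 964 ≈ 2.233.
|Δ from 2.414|: A 0.078; B 0.015; C 0.181.

B, A, C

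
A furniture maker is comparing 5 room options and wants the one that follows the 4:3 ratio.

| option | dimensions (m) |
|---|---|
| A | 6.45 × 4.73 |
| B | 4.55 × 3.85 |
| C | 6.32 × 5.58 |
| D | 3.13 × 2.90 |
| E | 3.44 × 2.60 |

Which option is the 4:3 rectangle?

E

Ratios (long/short): A ≈ 1.364; B ≈ 1.182; C ≈ 1.133; D ≈ 1.079; E ≈ 1.323.
4:3 ≈ 1.333; option E is nearest (Δ 0.010).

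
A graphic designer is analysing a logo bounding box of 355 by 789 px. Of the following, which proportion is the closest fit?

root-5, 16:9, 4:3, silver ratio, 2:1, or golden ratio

root-5

789/355 ≈ 2.223. Nearest candidates are root-5 (2.236, off by 0.013) and silver ratio (2.414, off by 0.191).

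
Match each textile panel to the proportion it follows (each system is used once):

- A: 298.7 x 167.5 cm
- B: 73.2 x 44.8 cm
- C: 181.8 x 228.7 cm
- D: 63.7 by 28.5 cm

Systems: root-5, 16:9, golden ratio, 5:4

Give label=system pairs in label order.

A=16:9, B=golden ratio, C=5:4, D=root-5

A = 298.7/167.5 ≈ 1.783 → 16:9 (1.778)
B = 73.2/44.8 ≈ 1.634 → golden ratio (1.618)
C = 228.7/181.8 ≈ 1.258 → 5:4 (1.250)
D = 63.7/28.5 ≈ 2.235 → root-5 (2.236)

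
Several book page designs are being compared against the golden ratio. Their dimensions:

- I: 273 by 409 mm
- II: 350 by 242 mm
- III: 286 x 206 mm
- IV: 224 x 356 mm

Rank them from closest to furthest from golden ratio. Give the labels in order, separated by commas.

Ratios: I = 409 / 273 ≈ 1.498; II = 350 / 242 ≈ 1.446; III = 286 / 206 ≈ 1.388; IV = 356 / 224 ≈ 1.589.
|Δ from 1.618|: I 0.120; II 0.172; III 0.230; IV 0.029.

IV, I, II, III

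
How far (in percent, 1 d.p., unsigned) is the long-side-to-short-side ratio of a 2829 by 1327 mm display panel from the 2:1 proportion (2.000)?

6.6%

Ratio = 2829 / 1327 ≈ 2.1319.
Ideal 2:1 = 2.0000. |2.1319 − 2.0000| / 2.0000 ≈ 6.59% → 6.6%.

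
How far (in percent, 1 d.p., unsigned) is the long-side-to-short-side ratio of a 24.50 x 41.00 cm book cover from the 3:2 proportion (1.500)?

11.6%

Ratio = 41.00 / 24.50 ≈ 1.6735.
Ideal 3:2 = 1.5000. |1.6735 − 1.5000| / 1.5000 ≈ 11.57% → 11.6%.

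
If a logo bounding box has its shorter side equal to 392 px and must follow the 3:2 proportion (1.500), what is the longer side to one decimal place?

3:2 = 1.50000.
Longer side = 392 × 1.50000 ≈ 588.000 → 588.0 px.

588.0 px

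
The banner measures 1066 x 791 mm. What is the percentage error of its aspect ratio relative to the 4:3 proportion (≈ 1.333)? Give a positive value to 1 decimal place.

Ratio = 1066 / 791 ≈ 1.3477.
Ideal 4:3 ≈ 1.3333. |1.3477 − 1.3333| / 1.3333 ≈ 1.08% → 1.1%.

1.1%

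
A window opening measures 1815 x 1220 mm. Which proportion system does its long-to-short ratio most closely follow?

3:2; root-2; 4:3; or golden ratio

3:2

1815/1220 ≈ 1.488. Nearest candidates are 3:2 (1.500, off by 0.012) and root-2 (1.414, off by 0.074).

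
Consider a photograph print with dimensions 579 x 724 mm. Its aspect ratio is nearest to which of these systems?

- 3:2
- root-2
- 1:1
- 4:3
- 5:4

5:4

Ratio = 724 / 579 ≈ 1.250.
Distances: 3:2 1.500 (Δ 0.250); root-2 1.414 (Δ 0.164); 1:1 1.000 (Δ 0.250); 4:3 1.333 (Δ 0.083); 5:4 1.250 (Δ 0.000).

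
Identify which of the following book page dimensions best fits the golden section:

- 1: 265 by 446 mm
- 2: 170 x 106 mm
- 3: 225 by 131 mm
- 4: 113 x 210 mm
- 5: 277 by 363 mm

Ratios (long/short): 1 ≈ 1.683; 2 ≈ 1.604; 3 ≈ 1.718; 4 ≈ 1.858; 5 ≈ 1.310.
golden ratio ≈ 1.618; option 2 is nearest (Δ 0.014).

2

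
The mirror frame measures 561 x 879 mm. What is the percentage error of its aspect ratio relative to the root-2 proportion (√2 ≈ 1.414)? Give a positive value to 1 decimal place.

Ratio = 879 / 561 ≈ 1.5668.
Ideal root-2 ≈ 1.4142. |1.5668 − 1.4142| / 1.4142 ≈ 10.79% → 10.8%.

10.8%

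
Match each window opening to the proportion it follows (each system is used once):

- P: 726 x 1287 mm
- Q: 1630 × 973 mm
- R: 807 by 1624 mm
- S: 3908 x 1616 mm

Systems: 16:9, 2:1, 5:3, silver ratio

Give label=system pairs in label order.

P=16:9, Q=5:3, R=2:1, S=silver ratio

Ratios: P ≈ 1.773; Q ≈ 1.675; R ≈ 2.012; S ≈ 2.418.
Targets: 16:9 ≈ 1.778; 2:1 ≈ 2.000; 5:3 ≈ 1.667; silver ratio ≈ 2.414.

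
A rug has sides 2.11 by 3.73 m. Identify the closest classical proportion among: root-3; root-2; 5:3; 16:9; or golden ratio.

Ratio = 3.73 / 2.11 ≈ 1.768.
Distances: root-3 1.732 (Δ 0.036); root-2 1.414 (Δ 0.354); 5:3 1.667 (Δ 0.101); 16:9 1.778 (Δ 0.010); golden ratio 1.618 (Δ 0.150).

16:9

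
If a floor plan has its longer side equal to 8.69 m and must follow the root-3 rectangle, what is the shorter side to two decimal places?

5.02 m

root-3 ≈ 1.73205.
Shorter side = 8.69 ÷ 1.73205 ≈ 5.0172 → 5.02 m.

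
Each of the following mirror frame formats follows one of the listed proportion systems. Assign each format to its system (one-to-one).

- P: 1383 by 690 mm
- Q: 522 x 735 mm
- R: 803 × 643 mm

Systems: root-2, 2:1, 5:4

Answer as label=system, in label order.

Ratios: P ≈ 2.004; Q ≈ 1.408; R ≈ 1.249.
Targets: root-2 ≈ 1.414; 2:1 ≈ 2.000; 5:4 ≈ 1.250.

P=2:1, Q=root-2, R=5:4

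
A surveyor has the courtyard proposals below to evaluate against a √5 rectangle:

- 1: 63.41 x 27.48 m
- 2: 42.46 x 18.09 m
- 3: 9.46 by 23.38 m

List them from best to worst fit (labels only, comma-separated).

1, 2, 3

Ratios: 1 = 63.41 / 27.48 ≈ 2.307; 2 = 42.46 / 18.09 ≈ 2.347; 3 = 23.38 / 9.46 ≈ 2.471.
|Δ from 2.236|: 1 0.071; 2 0.111; 3 0.235.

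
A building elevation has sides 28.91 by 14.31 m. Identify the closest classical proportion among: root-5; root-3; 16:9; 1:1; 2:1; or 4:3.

2:1

Ratio = 28.91 / 14.31 ≈ 2.020.
Distances: root-5 2.236 (Δ 0.216); root-3 1.732 (Δ 0.288); 16:9 1.778 (Δ 0.242); 1:1 1.000 (Δ 1.020); 2:1 2.000 (Δ 0.020); 4:3 1.333 (Δ 0.687).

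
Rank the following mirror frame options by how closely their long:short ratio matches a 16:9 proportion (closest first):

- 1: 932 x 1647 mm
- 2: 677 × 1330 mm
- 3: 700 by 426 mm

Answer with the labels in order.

1, 3, 2

Ratios: 1 = 1647 / 932 ≈ 1.767; 2 = 1330 / 677 ≈ 1.965; 3 = 700 / 426 ≈ 1.643.
|Δ from 1.778|: 1 0.011; 2 0.187; 3 0.135.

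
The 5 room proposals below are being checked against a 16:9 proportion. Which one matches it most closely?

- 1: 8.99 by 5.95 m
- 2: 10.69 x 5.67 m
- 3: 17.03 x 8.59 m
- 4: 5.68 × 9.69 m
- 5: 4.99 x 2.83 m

5

Ratios (long/short): 1 ≈ 1.511; 2 ≈ 1.885; 3 ≈ 1.983; 4 ≈ 1.706; 5 ≈ 1.763.
16:9 ≈ 1.778; option 5 is nearest (Δ 0.015).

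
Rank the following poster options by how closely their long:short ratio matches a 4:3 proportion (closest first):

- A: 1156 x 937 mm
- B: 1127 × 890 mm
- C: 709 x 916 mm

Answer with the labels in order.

A: 1156/937 ≈ 1.234 → |1.234 − 1.333| = 0.099
B: 1127/890 ≈ 1.266 → |1.266 − 1.333| = 0.067
C: 916/709 ≈ 1.292 → |1.292 − 1.333| = 0.041

C, B, A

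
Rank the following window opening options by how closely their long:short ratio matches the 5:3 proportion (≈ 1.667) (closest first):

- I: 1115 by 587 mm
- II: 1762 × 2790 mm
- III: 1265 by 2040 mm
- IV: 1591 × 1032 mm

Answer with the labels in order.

Ratios: I = 1115 / 587 ≈ 1.899; II = 2790 / 1762 ≈ 1.583; III = 2040 / 1265 ≈ 1.613; IV = 1591 / 1032 ≈ 1.542.
|Δ from 1.667|: I 0.232; II 0.084; III 0.054; IV 0.125.

III, II, IV, I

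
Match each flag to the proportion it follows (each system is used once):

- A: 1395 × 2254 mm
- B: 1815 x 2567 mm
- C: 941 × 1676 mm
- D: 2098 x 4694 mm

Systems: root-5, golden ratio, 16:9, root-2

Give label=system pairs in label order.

A=golden ratio, B=root-2, C=16:9, D=root-5

A = 2254/1395 ≈ 1.616 → golden ratio (1.618)
B = 2567/1815 ≈ 1.414 → root-2 (1.414)
C = 1676/941 ≈ 1.781 → 16:9 (1.778)
D = 4694/2098 ≈ 2.237 → root-5 (2.236)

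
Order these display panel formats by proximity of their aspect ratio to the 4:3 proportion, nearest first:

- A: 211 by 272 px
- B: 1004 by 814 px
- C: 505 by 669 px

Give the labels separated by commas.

Ratios: A = 272 / 211 ≈ 1.289; B = 1004 / 814 ≈ 1.233; C = 669 / 505 ≈ 1.325.
|Δ from 1.333|: A 0.044; B 0.100; C 0.008.

C, A, B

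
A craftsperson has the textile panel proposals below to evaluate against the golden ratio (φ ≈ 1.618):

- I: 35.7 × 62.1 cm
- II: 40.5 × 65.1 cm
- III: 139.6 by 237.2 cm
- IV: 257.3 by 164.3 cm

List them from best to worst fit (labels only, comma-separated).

Ratios: I = 62.1 / 35.7 ≈ 1.739; II = 65.1 / 40.5 ≈ 1.607; III = 237.2 / 139.6 ≈ 1.699; IV = 257.3 / 164.3 ≈ 1.566.
|Δ from 1.618|: I 0.121; II 0.011; III 0.081; IV 0.052.

II, IV, III, I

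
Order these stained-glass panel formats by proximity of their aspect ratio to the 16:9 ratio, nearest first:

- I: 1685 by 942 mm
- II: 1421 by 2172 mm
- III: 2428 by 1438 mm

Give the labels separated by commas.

I, III, II

I: 1685/942 ≈ 1.789 → |1.789 − 1.778| = 0.011
II: 2172/1421 ≈ 1.529 → |1.529 − 1.778| = 0.249
III: 2428/1438 ≈ 1.688 → |1.688 − 1.778| = 0.090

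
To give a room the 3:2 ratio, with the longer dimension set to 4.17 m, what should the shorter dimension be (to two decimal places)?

3:2 = 1.50000.
Shorter side = 4.17 ÷ 1.50000 ≈ 2.7800 → 2.78 m.

2.78 m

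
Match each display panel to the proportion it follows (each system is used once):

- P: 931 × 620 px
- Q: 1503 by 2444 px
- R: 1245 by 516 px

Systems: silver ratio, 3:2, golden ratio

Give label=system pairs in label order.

P = 931/620 ≈ 1.502 → 3:2 (1.500)
Q = 2444/1503 ≈ 1.626 → golden ratio (1.618)
R = 1245/516 ≈ 2.413 → silver ratio (2.414)

P=3:2, Q=golden ratio, R=silver ratio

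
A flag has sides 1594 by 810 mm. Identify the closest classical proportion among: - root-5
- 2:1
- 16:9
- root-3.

2:1

Ratio = 1594 / 810 ≈ 1.968.
Distances: root-5 2.236 (Δ 0.268); 2:1 2.000 (Δ 0.032); 16:9 1.778 (Δ 0.190); root-3 1.732 (Δ 0.236).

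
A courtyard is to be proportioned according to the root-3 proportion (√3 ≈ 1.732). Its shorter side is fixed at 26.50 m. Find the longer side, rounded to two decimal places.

root-3 ≈ 1.73205.
Longer side = 26.50 × 1.73205 ≈ 45.8993 → 45.90 m.

45.90 m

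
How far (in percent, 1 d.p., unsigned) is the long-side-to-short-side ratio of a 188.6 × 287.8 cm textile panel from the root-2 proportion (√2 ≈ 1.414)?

Ratio = 287.8 / 188.6 ≈ 1.5260.
Ideal root-2 ≈ 1.4142. |1.5260 − 1.4142| / 1.4142 ≈ 7.91% → 7.9%.

7.9%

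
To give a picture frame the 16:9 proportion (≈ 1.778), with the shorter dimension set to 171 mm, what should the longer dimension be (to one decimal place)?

16:9 ≈ 1.77778.
Longer side = 171 × 1.77778 ≈ 304.000 → 304.0 mm.

304.0 mm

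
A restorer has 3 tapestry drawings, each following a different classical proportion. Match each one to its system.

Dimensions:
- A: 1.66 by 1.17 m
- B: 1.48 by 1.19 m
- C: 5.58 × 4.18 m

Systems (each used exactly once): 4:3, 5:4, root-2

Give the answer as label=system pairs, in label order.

Ratios: A ≈ 1.419; B ≈ 1.244; C ≈ 1.335.
Targets: 4:3 ≈ 1.333; 5:4 ≈ 1.250; root-2 ≈ 1.414.

A=root-2, B=5:4, C=4:3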